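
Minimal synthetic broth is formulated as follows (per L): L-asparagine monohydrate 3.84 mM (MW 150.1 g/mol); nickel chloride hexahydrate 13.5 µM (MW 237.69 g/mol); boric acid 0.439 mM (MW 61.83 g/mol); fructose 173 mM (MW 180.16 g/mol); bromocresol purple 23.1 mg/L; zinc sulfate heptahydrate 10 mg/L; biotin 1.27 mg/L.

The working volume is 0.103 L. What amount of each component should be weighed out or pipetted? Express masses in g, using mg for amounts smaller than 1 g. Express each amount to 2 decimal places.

L-asparagine monohydrate 59.37 mg; nickel chloride hexahydrate 0.33 mg; boric acid 2.80 mg; fructose 3.21 g; bromocresol purple 2.38 mg; zinc sulfate heptahydrate 1.03 mg; biotin 0.13 mg

Working volume: 0.103 L.
L-asparagine monohydrate: 3.84 mmol/L × 150.1 mg/mmol × 0.103 L = 59.37 mg
nickel chloride hexahydrate: 13.5 µmol/L × 237.69 g/mol × 0.103 L ÷ 1000 = 0.33 mg
boric acid: 0.439 mmol/L × 61.83 mg/mmol × 0.103 L = 2.80 mg
fructose: 173 mmol/L × 180.16 g/mol × 0.103 L ÷ 1000 = 3.21 g
bromocresol purple: 23.1 mg/L × 0.103 L = 2.38 mg
zinc sulfate heptahydrate: 10 mg/L × 0.103 L = 1.03 mg
biotin: 1.27 mg/L × 0.103 L = 0.13 mg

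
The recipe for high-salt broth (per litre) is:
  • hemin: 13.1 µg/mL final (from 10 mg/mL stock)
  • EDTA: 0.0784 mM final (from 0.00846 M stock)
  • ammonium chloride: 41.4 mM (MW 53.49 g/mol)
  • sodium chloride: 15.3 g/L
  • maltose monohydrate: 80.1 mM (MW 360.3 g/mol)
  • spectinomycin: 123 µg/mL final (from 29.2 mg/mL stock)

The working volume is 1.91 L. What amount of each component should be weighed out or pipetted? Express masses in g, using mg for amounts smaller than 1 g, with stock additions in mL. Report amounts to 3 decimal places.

Working volume: 1.91 L.
hemin: C1V1 = C2V2 → 13.1 µg/mL × 1910 mL ÷ 10000 µg/mL = 2.502 mL
EDTA: C1V1 = C2V2 → 0.0784 mM × 1910 mL ÷ 8.46 mM = 17.700 mL
ammonium chloride: 41.4 mmol/L × 53.49 g/mol × 1.91 L ÷ 1000 = 4.230 g
sodium chloride: 15.3 g/L × 1.91 L = 29.223 g
maltose monohydrate: 80.1 mmol/L × 360.3 g/mol × 1.91 L ÷ 1000 = 55.123 g
spectinomycin: dilute stock: 123 µg/mL × 1910 mL ÷ 29200 µg/mL = 8.046 mL

hemin 2.502 mL; EDTA 17.700 mL; ammonium chloride 4.230 g; sodium chloride 29.223 g; maltose monohydrate 55.123 g; spectinomycin 8.046 mL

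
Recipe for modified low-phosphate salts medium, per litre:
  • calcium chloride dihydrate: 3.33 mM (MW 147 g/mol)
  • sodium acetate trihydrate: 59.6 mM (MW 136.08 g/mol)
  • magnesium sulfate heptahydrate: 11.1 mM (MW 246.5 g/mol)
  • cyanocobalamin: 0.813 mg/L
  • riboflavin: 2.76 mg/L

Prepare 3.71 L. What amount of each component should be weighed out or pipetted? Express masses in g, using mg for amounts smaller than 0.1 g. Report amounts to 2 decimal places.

calcium chloride dihydrate 1.82 g; sodium acetate trihydrate 30.09 g; magnesium sulfate heptahydrate 10.15 g; cyanocobalamin 3.02 mg; riboflavin 10.24 mg

Working volume: 3.71 L.
calcium chloride dihydrate: 3.33 mmol/L × 147 g/mol × 3.71 L ÷ 1000 = 1.82 g
sodium acetate trihydrate: 59.6 mmol/L × 136.08 g/mol × 3.71 L ÷ 1000 = 30.09 g
magnesium sulfate heptahydrate: 11.1 mmol/L × 246.5 g/mol × 3.71 L ÷ 1000 = 10.15 g
cyanocobalamin: 0.813 mg/L × 3.71 L = 3.02 mg
riboflavin: 2.76 mg/L × 3.71 L = 10.24 mg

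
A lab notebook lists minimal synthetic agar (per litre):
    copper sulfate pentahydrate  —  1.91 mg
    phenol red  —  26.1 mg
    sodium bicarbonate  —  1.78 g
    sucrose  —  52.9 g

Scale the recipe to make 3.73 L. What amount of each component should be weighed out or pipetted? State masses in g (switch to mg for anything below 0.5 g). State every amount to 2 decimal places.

Scale factor = 3730 mL / 1000 mL = 3.73.
copper sulfate pentahydrate: 1.91 mg × (3730 mL / 1000 mL) = 7.12 mg
phenol red: 26.1 mg × (3730 mL / 1000 mL) = 97.35 mg
sodium bicarbonate: 1.78 g × (3730 mL / 1000 mL) = 6.64 g
sucrose: 52.9 g × (3730 mL / 1000 mL) = 197.32 g

copper sulfate pentahydrate 7.12 mg; phenol red 97.35 mg; sodium bicarbonate 6.64 g; sucrose 197.32 g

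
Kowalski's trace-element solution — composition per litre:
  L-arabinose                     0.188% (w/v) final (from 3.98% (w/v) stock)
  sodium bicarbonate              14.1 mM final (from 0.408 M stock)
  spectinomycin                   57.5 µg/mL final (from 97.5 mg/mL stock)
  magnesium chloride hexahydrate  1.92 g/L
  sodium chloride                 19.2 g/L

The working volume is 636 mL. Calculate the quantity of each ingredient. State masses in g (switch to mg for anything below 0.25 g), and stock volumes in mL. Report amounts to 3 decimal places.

L-arabinose 30.042 mL; sodium bicarbonate 21.979 mL; spectinomycin 0.375 mL; magnesium chloride hexahydrate 1.221 g; sodium chloride 12.211 g

Scale factor relative to 1 L: 0.636.
L-arabinose: dilute stock: 0.188% ÷ 3.98% × 636 mL = 30.042 mL
sodium bicarbonate: C1V1 = C2V2 → 14.1 mM × 636 mL ÷ 408 mM = 21.979 mL
spectinomycin: dilute stock: 57.5 µg/mL × 636 mL ÷ 97500 µg/mL = 0.375 mL
magnesium chloride hexahydrate: 1.92 g/L × 0.636 L = 1.221 g
sodium chloride: 19.2 g/L × 0.636 L = 12.211 g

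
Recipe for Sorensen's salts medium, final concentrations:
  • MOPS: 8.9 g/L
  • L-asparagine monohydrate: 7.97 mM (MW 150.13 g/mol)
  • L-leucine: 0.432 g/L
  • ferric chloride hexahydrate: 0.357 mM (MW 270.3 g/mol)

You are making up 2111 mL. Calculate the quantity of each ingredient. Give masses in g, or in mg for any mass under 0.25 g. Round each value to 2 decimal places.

MOPS 18.79 g; L-asparagine monohydrate 2.53 g; L-leucine 0.91 g; ferric chloride hexahydrate 203.71 mg

Target volume = 2111 mL = 2.111 L.
MOPS: 8.9 g/L × 2.111 L = 18.79 g
L-asparagine monohydrate: 7.97 mmol/L × 150.13 g/mol × 2.111 L ÷ 1000 = 2.53 g
L-leucine: 0.432 g/L × 2.111 L = 0.91 g
ferric chloride hexahydrate: 0.357 mmol/L × 270.3 mg/mmol × 2.111 L = 203.71 mg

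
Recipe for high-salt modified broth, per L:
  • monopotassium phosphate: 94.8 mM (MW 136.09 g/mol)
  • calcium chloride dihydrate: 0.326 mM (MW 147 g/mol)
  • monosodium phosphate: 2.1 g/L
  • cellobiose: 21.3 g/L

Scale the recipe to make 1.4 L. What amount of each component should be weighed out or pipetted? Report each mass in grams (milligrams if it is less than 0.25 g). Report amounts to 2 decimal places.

monopotassium phosphate 18.06 g; calcium chloride dihydrate 67.09 mg; monosodium phosphate 2.94 g; cellobiose 29.82 g

Scale factor relative to 1 L: 1.4.
monopotassium phosphate: 94.8 mmol/L × 136.09 g/mol × 1.4 L ÷ 1000 = 18.06 g
calcium chloride dihydrate: 0.326 mmol/L × 147 mg/mmol × 1.4 L = 67.09 mg
monosodium phosphate: 2.1 g/L × 1.4 L = 2.94 g
cellobiose: 21.3 g/L × 1.4 L = 29.82 g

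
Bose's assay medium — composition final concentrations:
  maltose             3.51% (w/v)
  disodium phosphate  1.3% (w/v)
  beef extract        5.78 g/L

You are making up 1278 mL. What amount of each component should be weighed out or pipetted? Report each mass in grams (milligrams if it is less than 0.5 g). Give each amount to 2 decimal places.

Target volume = 1278 mL = 1.278 L.
maltose: 3.51 g per 100 mL × 1278 mL ÷ 100 = 44.86 g
disodium phosphate: 1.3% w/v = 13 g/L → 13 × 1.278 L = 16.61 g
beef extract: 5.78 g/L × 1.278 L = 7.39 g

maltose 44.86 g; disodium phosphate 16.61 g; beef extract 7.39 g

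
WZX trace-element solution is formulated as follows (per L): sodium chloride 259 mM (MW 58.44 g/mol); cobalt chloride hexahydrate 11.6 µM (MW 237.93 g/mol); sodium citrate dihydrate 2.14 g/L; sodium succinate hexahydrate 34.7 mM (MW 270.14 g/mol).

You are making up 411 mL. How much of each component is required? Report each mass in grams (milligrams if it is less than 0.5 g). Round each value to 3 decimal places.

sodium chloride 6.221 g; cobalt chloride hexahydrate 1.134 mg; sodium citrate dihydrate 0.880 g; sodium succinate hexahydrate 3.853 g

Target volume = 411 mL = 0.411 L.
sodium chloride: 259 mmol/L × 58.44 g/mol × 0.411 L ÷ 1000 = 6.221 g
cobalt chloride hexahydrate: 11.6 µmol/L × 237.93 g/mol × 0.411 L ÷ 1000 = 1.134 mg
sodium citrate dihydrate: 2.14 g/L × 0.411 L = 0.880 g
sodium succinate hexahydrate: 34.7 mmol/L × 270.14 g/mol × 0.411 L ÷ 1000 = 3.853 g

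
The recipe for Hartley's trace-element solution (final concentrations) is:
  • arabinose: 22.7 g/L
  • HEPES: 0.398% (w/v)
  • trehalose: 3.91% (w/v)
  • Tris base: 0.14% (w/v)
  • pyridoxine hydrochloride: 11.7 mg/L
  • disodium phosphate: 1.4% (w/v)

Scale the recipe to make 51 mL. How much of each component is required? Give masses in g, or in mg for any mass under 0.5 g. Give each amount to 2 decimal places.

arabinose 1.16 g; HEPES 202.98 mg; trehalose 1.99 g; Tris base 71.40 mg; pyridoxine hydrochloride 0.60 mg; disodium phosphate 0.71 g

Working volume: 51 mL = 0.051 L.
arabinose: 22.7 g/L × 0.051 L = 1.16 g
HEPES: 0.398 g per 100 mL × 51 mL ÷ 100 = 0.20298 g = 202.98 mg
trehalose: 3.91 g per 100 mL × 51 mL ÷ 100 = 1.99 g
Tris base: 0.14% w/v = 1.4 g/L → 1.4 × 0.051 L = 0.0714 g = 71.40 mg
pyridoxine hydrochloride: 11.7 mg/L × 0.051 L = 0.60 mg
disodium phosphate: 1.4 g per 100 mL × 51 mL ÷ 100 = 0.71 g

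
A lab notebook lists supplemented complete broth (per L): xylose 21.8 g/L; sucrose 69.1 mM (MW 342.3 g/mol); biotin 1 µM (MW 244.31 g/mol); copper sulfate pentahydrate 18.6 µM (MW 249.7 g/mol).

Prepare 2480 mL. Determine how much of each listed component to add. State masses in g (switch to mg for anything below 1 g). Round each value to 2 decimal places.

Target volume = 2480 mL = 2.48 L.
xylose: 21.8 g/L × 2.48 L = 54.06 g
sucrose: 69.1 mmol/L × 342.3 g/mol × 2.48 L ÷ 1000 = 58.66 g
biotin: 1 µmol/L × 244.31 g/mol × 2.48 L ÷ 1000 = 0.61 mg
copper sulfate pentahydrate: 18.6 µmol/L × 249.7 g/mol × 2.48 L ÷ 1000 = 11.52 mg

xylose 54.06 g; sucrose 58.66 g; biotin 0.61 mg; copper sulfate pentahydrate 11.52 mg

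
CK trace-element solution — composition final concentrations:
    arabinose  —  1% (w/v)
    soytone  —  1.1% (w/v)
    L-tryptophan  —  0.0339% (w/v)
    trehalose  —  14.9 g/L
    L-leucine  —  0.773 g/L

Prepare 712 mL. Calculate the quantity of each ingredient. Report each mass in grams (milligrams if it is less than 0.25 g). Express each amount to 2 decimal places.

arabinose 7.12 g; soytone 7.83 g; L-tryptophan 241.37 mg; trehalose 10.61 g; L-leucine 0.55 g

Target volume = 712 mL = 0.712 L.
arabinose: 1 g per 100 mL × 712 mL ÷ 100 = 7.12 g
soytone: 1.1% w/v = 11 g/L → 11 × 0.712 L = 7.83 g
L-tryptophan: 0.0339% w/v = 0.339 g/L → 0.339 × 0.712 L = 0.241368 g = 241.37 mg
trehalose: 14.9 g/L × 0.712 L = 10.61 g
L-leucine: 0.773 g/L × 0.712 L = 0.55 g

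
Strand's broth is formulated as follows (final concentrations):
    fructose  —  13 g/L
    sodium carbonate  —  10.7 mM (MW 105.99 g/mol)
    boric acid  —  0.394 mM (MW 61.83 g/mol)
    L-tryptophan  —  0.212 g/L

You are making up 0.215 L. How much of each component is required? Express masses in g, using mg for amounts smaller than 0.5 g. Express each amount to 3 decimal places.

Working volume: 0.215 L.
fructose: 13 g/L × 0.215 L = 2.795 g
sodium carbonate: 10.7 mmol/L × 105.99 mg/mmol × 0.215 L = 243.830 mg
boric acid: 0.394 mmol/L × 61.83 mg/mmol × 0.215 L = 5.238 mg
L-tryptophan: 0.212 g/L × 0.215 L = 0.04558 g = 45.580 mg

fructose 2.795 g; sodium carbonate 243.830 mg; boric acid 5.238 mg; L-tryptophan 45.580 mg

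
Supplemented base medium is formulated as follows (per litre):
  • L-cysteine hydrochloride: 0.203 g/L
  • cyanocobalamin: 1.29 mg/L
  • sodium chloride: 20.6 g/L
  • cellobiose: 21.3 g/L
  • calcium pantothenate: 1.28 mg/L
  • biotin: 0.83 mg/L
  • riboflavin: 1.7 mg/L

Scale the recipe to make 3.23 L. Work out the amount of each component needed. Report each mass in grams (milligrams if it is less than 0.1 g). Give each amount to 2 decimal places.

Scale factor relative to 1 L: 3.23.
L-cysteine hydrochloride: 0.203 g/L × 3.23 L = 0.66 g
cyanocobalamin: 1.29 mg/L × 3.23 L = 4.17 mg
sodium chloride: 20.6 g/L × 3.23 L = 66.54 g
cellobiose: 21.3 g/L × 3.23 L = 68.80 g
calcium pantothenate: 1.28 mg/L × 3.23 L = 4.13 mg
biotin: 0.83 mg/L × 3.23 L = 2.68 mg
riboflavin: 1.7 mg/L × 3.23 L = 5.49 mg

L-cysteine hydrochloride 0.66 g; cyanocobalamin 4.17 mg; sodium chloride 66.54 g; cellobiose 68.80 g; calcium pantothenate 4.13 mg; biotin 2.68 mg; riboflavin 5.49 mg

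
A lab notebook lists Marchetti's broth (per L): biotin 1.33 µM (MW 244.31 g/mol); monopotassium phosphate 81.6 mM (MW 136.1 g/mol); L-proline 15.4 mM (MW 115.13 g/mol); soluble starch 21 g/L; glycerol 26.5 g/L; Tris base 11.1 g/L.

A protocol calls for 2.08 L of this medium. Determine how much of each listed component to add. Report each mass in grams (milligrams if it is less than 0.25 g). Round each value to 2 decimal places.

Scale factor relative to 1 L: 2.08.
biotin: 1.33 µmol/L × 244.31 g/mol × 2.08 L ÷ 1000 = 0.68 mg
monopotassium phosphate: 81.6 mmol/L × 136.1 g/mol × 2.08 L ÷ 1000 = 23.10 g
L-proline: 15.4 mmol/L × 115.13 g/mol × 2.08 L ÷ 1000 = 3.69 g
soluble starch: 21 g/L × 2.08 L = 43.68 g
glycerol: 26.5 g/L × 2.08 L = 55.12 g
Tris base: 11.1 g/L × 2.08 L = 23.09 g

biotin 0.68 mg; monopotassium phosphate 23.10 g; L-proline 3.69 g; soluble starch 43.68 g; glycerol 55.12 g; Tris base 23.09 g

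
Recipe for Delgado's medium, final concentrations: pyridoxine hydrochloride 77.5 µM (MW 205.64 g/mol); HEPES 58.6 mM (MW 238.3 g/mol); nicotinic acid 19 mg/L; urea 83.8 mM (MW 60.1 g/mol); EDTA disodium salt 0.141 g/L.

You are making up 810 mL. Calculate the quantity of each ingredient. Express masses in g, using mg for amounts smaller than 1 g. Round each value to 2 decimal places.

Scale factor relative to 1 L: 0.81.
pyridoxine hydrochloride: 77.5 µmol/L × 205.64 g/mol × 0.81 L ÷ 1000 = 12.91 mg
HEPES: 58.6 mmol/L × 238.3 g/mol × 0.81 L ÷ 1000 = 11.31 g
nicotinic acid: 19 mg/L × 0.81 L = 15.39 mg
urea: 83.8 mmol/L × 60.1 g/mol × 0.81 L ÷ 1000 = 4.08 g
EDTA disodium salt: 0.141 g/L × 0.81 L = 0.11421 g = 114.21 mg

pyridoxine hydrochloride 12.91 mg; HEPES 11.31 g; nicotinic acid 15.39 mg; urea 4.08 g; EDTA disodium salt 114.21 mg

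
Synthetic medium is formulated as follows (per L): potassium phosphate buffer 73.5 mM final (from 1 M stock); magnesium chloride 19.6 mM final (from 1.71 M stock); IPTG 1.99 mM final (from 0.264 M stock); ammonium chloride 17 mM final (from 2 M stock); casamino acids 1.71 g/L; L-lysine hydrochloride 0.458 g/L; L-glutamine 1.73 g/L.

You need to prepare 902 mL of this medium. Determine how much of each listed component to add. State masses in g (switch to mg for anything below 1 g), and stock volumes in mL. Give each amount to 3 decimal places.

Working volume: 902 mL = 0.902 L.
potassium phosphate buffer: dilute stock: 73.5 mM × 902 mL ÷ 1000 mM = 66.297 mL
magnesium chloride: V = C2·V2/C1 = 19.6 mM × 902 mL ÷ 1710 mM = 10.339 mL
IPTG: dilute stock: 1.99 mM × 902 mL ÷ 264 mM = 6.799 mL
ammonium chloride: V = C2·V2/C1 = 17 mM × 902 mL ÷ 2000 mM = 7.667 mL
casamino acids: 1.71 g/L × 0.902 L = 1.542 g
L-lysine hydrochloride: 0.458 g/L × 0.902 L = 0.413116 g = 413.116 mg
L-glutamine: 1.73 g/L × 0.902 L = 1.560 g

potassium phosphate buffer 66.297 mL; magnesium chloride 10.339 mL; IPTG 6.799 mL; ammonium chloride 7.667 mL; casamino acids 1.542 g; L-lysine hydrochloride 413.116 mg; L-glutamine 1.560 g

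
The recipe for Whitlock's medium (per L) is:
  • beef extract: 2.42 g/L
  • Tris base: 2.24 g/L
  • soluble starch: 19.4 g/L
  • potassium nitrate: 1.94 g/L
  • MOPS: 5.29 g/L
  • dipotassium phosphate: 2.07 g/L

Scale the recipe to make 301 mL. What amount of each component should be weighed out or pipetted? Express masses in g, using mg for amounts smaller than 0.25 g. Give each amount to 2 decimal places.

beef extract 0.73 g; Tris base 0.67 g; soluble starch 5.84 g; potassium nitrate 0.58 g; MOPS 1.59 g; dipotassium phosphate 0.62 g

Working volume: 301 mL = 0.301 L.
beef extract: 2.42 g/L × 0.301 L = 0.73 g
Tris base: 2.24 g/L × 0.301 L = 0.67 g
soluble starch: 19.4 g/L × 0.301 L = 5.84 g
potassium nitrate: 1.94 g/L × 0.301 L = 0.58 g
MOPS: 5.29 g/L × 0.301 L = 1.59 g
dipotassium phosphate: 2.07 g/L × 0.301 L = 0.62 g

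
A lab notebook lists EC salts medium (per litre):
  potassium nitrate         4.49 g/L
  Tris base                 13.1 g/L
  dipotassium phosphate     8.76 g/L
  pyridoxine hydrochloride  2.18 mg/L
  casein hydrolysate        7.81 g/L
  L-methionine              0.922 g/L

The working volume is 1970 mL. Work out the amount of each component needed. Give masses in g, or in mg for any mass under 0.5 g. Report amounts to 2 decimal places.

Target volume = 1970 mL = 1.97 L.
potassium nitrate: 4.49 g/L × 1.97 L = 8.85 g
Tris base: 13.1 g/L × 1.97 L = 25.81 g
dipotassium phosphate: 8.76 g/L × 1.97 L = 17.26 g
pyridoxine hydrochloride: 2.18 mg/L × 1.97 L = 4.29 mg
casein hydrolysate: 7.81 g/L × 1.97 L = 15.39 g
L-methionine: 0.922 g/L × 1.97 L = 1.82 g

potassium nitrate 8.85 g; Tris base 25.81 g; dipotassium phosphate 17.26 g; pyridoxine hydrochloride 4.29 mg; casein hydrolysate 15.39 g; L-methionine 1.82 g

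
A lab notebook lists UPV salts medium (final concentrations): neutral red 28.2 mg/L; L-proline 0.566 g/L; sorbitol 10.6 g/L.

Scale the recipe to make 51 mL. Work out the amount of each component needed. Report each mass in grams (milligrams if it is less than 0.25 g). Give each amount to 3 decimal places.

neutral red 1.438 mg; L-proline 28.866 mg; sorbitol 0.541 g

Working volume: 51 mL = 0.051 L.
neutral red: 28.2 mg/L × 0.051 L = 1.438 mg
L-proline: 0.566 g/L × 0.051 L = 0.028866 g = 28.866 mg
sorbitol: 10.6 g/L × 0.051 L = 0.541 g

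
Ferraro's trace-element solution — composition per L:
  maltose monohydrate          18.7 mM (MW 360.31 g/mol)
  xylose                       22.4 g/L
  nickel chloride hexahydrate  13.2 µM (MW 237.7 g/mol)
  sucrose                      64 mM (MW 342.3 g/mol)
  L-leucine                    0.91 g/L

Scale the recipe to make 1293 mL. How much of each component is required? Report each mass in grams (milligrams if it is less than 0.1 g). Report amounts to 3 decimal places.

maltose monohydrate 8.712 g; xylose 28.963 g; nickel chloride hexahydrate 4.057 mg; sucrose 28.326 g; L-leucine 1.177 g

Target volume = 1293 mL = 1.293 L.
maltose monohydrate: 18.7 mmol/L × 360.31 g/mol × 1.293 L ÷ 1000 = 8.712 g
xylose: 22.4 g/L × 1.293 L = 28.963 g
nickel chloride hexahydrate: 13.2 µmol/L × 237.7 g/mol × 1.293 L ÷ 1000 = 4.057 mg
sucrose: 64 mmol/L × 342.3 g/mol × 1.293 L ÷ 1000 = 28.326 g
L-leucine: 0.91 g/L × 1.293 L = 1.177 g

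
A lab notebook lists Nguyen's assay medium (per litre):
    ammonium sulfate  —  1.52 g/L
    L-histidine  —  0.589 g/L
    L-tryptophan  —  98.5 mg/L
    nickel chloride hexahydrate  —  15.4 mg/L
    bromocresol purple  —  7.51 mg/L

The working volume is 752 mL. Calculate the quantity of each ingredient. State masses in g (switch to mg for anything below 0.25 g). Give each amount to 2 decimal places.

Target volume = 752 mL = 0.752 L.
ammonium sulfate: 1.52 g/L × 0.752 L = 1.14 g
L-histidine: 0.589 g/L × 0.752 L = 0.44 g
L-tryptophan: 98.5 mg/L × 0.752 L = 74.07 mg
nickel chloride hexahydrate: 15.4 mg/L × 0.752 L = 11.58 mg
bromocresol purple: 7.51 mg/L × 0.752 L = 5.65 mg

ammonium sulfate 1.14 g; L-histidine 0.44 g; L-tryptophan 74.07 mg; nickel chloride hexahydrate 11.58 mg; bromocresol purple 5.65 mg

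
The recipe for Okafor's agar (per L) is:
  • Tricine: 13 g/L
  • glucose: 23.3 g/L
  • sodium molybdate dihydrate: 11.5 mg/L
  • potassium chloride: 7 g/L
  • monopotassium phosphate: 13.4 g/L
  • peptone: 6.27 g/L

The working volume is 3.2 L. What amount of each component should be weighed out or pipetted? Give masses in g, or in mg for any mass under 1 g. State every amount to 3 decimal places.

Scale factor relative to 1 L: 3.2.
Tricine: 13 g/L × 3.2 L = 41.600 g
glucose: 23.3 g/L × 3.2 L = 74.560 g
sodium molybdate dihydrate: 11.5 mg/L × 3.2 L = 36.800 mg
potassium chloride: 7 g/L × 3.2 L = 22.400 g
monopotassium phosphate: 13.4 g/L × 3.2 L = 42.880 g
peptone: 6.27 g/L × 3.2 L = 20.064 g

Tricine 41.600 g; glucose 74.560 g; sodium molybdate dihydrate 36.800 mg; potassium chloride 22.400 g; monopotassium phosphate 42.880 g; peptone 20.064 g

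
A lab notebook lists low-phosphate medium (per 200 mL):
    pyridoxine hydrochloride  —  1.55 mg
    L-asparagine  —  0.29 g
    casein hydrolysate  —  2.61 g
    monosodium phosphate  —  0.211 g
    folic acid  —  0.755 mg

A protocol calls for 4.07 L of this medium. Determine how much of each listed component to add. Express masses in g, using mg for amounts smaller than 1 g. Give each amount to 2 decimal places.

Scale factor = 4070 mL / 200 mL = 20.35.
pyridoxine hydrochloride: 1.55 mg × (4070 mL / 200 mL) = 31.54 mg
L-asparagine: 0.29 g × (4070 mL / 200 mL) = 5.90 g
casein hydrolysate: 2.61 g × (4070 mL / 200 mL) = 53.11 g
monosodium phosphate: 0.211 g × (4070 mL / 200 mL) = 4.29 g
folic acid: 0.755 mg × (4070 mL / 200 mL) = 15.36 mg

pyridoxine hydrochloride 31.54 mg; L-asparagine 5.90 g; casein hydrolysate 53.11 g; monosodium phosphate 4.29 g; folic acid 15.36 mg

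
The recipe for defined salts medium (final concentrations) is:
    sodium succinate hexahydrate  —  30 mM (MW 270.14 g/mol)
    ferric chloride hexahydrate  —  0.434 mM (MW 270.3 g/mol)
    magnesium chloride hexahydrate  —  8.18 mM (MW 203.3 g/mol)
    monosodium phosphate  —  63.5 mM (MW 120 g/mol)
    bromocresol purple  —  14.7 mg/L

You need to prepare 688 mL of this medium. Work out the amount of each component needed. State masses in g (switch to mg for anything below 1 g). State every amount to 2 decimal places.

Scale factor relative to 1 L: 0.688.
sodium succinate hexahydrate: 30 mmol/L × 270.14 g/mol × 0.688 L ÷ 1000 = 5.58 g
ferric chloride hexahydrate: 0.434 mmol/L × 270.3 mg/mmol × 0.688 L = 80.71 mg
magnesium chloride hexahydrate: 8.18 mmol/L × 203.3 g/mol × 0.688 L ÷ 1000 = 1.14 g
monosodium phosphate: 63.5 mmol/L × 120 g/mol × 0.688 L ÷ 1000 = 5.24 g
bromocresol purple: 14.7 mg/L × 0.688 L = 10.11 mg

sodium succinate hexahydrate 5.58 g; ferric chloride hexahydrate 80.71 mg; magnesium chloride hexahydrate 1.14 g; monosodium phosphate 5.24 g; bromocresol purple 10.11 mg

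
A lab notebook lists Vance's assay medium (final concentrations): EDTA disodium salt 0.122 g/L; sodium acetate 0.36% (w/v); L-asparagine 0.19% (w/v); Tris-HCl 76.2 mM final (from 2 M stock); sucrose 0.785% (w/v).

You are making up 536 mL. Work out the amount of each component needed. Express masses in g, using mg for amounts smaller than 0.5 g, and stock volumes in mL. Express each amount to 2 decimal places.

Working volume: 536 mL = 0.536 L.
EDTA disodium salt: 0.122 g/L × 0.536 L = 0.065392 g = 65.39 mg
sodium acetate: 0.36% w/v = 3.6 g/L → 3.6 × 0.536 L = 1.93 g
L-asparagine: 0.19 g per 100 mL × 536 mL ÷ 100 = 1.02 g
Tris-HCl: V = C2·V2/C1 = 76.2 mM × 536 mL ÷ 2000 mM = 20.42 mL
sucrose: 0.785% w/v = 7.85 g/L → 7.85 × 0.536 L = 4.21 g

EDTA disodium salt 65.39 mg; sodium acetate 1.93 g; L-asparagine 1.02 g; Tris-HCl 20.42 mL; sucrose 4.21 g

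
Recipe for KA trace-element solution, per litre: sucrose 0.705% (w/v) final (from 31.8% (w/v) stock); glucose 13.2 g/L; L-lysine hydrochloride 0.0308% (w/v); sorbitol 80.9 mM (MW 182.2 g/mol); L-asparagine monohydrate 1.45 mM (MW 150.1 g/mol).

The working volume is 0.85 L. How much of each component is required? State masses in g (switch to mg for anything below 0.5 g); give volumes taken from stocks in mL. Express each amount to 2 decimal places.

Scale factor relative to 1 L: 0.85.
sucrose: C1V1 = C2V2 → 0.705% ÷ 31.8% × 850 mL = 18.84 mL
glucose: 13.2 g/L × 0.85 L = 11.22 g
L-lysine hydrochloride: 0.0308 g per 100 mL × 850 mL ÷ 100 = 0.2618 g = 261.80 mg
sorbitol: 80.9 mmol/L × 182.2 g/mol × 0.85 L ÷ 1000 = 12.53 g
L-asparagine monohydrate: 1.45 mmol/L × 150.1 mg/mmol × 0.85 L = 185.00 mg

sucrose 18.84 mL; glucose 11.22 g; L-lysine hydrochloride 261.80 mg; sorbitol 12.53 g; L-asparagine monohydrate 185.00 mg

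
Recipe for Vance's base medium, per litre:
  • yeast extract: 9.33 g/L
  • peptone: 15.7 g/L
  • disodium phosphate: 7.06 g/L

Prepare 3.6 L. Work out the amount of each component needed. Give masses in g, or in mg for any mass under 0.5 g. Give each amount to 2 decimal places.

yeast extract 33.59 g; peptone 56.52 g; disodium phosphate 25.42 g

Working volume: 3.6 L.
yeast extract: 9.33 g/L × 3.6 L = 33.59 g
peptone: 15.7 g/L × 3.6 L = 56.52 g
disodium phosphate: 7.06 g/L × 3.6 L = 25.42 g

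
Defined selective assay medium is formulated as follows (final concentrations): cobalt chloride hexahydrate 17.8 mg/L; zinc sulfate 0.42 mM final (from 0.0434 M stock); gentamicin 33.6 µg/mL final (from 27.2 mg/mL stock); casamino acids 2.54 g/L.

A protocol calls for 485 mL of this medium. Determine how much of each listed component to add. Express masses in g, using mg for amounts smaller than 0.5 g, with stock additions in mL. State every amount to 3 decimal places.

cobalt chloride hexahydrate 8.633 mg; zinc sulfate 4.694 mL; gentamicin 0.599 mL; casamino acids 1.232 g

Scale factor relative to 1 L: 0.485.
cobalt chloride hexahydrate: 17.8 mg/L × 0.485 L = 8.633 mg
zinc sulfate: V = C2·V2/C1 = 0.42 mM × 485 mL ÷ 43.4 mM = 4.694 mL
gentamicin: C1V1 = C2V2 → 33.6 µg/mL × 485 mL ÷ 27200 µg/mL = 0.599 mL
casamino acids: 2.54 g/L × 0.485 L = 1.232 g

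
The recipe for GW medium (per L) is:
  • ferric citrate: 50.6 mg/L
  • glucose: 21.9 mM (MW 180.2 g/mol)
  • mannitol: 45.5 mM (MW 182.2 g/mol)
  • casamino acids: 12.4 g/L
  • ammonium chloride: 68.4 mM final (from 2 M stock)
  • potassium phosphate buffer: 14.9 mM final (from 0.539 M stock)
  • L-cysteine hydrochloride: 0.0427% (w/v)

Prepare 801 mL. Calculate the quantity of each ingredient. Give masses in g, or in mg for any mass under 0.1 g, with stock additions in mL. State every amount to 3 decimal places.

Working volume: 801 mL = 0.801 L.
ferric citrate: 50.6 mg/L × 0.801 L = 40.531 mg
glucose: 21.9 mmol/L × 180.2 g/mol × 0.801 L ÷ 1000 = 3.161 g
mannitol: 45.5 mmol/L × 182.2 g/mol × 0.801 L ÷ 1000 = 6.640 g
casamino acids: 12.4 g/L × 0.801 L = 9.932 g
ammonium chloride: C1V1 = C2V2 → 68.4 mM × 801 mL ÷ 2000 mM = 27.394 mL
potassium phosphate buffer: V = C2·V2/C1 = 14.9 mM × 801 mL ÷ 539 mM = 22.143 mL
L-cysteine hydrochloride: 0.0427 g per 100 mL × 801 mL ÷ 100 = 0.342 g

ferric citrate 40.531 mg; glucose 3.161 g; mannitol 6.640 g; casamino acids 9.932 g; ammonium chloride 27.394 mL; potassium phosphate buffer 22.143 mL; L-cysteine hydrochloride 0.342 g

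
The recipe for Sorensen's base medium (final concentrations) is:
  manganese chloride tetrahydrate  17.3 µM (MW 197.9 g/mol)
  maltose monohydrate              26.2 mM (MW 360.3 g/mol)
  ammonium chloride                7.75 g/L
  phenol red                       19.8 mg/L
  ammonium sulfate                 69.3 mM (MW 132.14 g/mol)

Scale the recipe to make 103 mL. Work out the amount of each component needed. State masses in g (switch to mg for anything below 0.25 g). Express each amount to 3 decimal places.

Target volume = 103 mL = 0.103 L.
manganese chloride tetrahydrate: 17.3 µmol/L × 197.9 g/mol × 0.103 L ÷ 1000 = 0.353 mg
maltose monohydrate: 26.2 mmol/L × 360.3 g/mol × 0.103 L ÷ 1000 = 0.972 g
ammonium chloride: 7.75 g/L × 0.103 L = 0.798 g
phenol red: 19.8 mg/L × 0.103 L = 2.039 mg
ammonium sulfate: 69.3 mmol/L × 132.14 g/mol × 0.103 L ÷ 1000 = 0.943 g

manganese chloride tetrahydrate 0.353 mg; maltose monohydrate 0.972 g; ammonium chloride 0.798 g; phenol red 2.039 mg; ammonium sulfate 0.943 g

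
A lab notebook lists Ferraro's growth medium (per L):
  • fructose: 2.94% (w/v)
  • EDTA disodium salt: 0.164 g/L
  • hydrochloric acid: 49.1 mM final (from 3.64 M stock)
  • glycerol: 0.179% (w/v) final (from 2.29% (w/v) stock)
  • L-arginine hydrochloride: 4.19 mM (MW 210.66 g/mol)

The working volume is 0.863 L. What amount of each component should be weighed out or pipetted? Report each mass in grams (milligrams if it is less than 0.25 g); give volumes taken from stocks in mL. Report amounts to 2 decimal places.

Scale factor relative to 1 L: 0.863.
fructose: 2.94% w/v = 29.4 g/L → 29.4 × 0.863 L = 25.37 g
EDTA disodium salt: 0.164 g/L × 0.863 L = 0.141532 g = 141.53 mg
hydrochloric acid: C1V1 = C2V2 → 49.1 mM × 863 mL ÷ 3640 mM = 11.64 mL
glycerol: C1V1 = C2V2 → 0.179% ÷ 2.29% × 863 mL = 67.46 mL
L-arginine hydrochloride: 4.19 mmol/L × 210.66 g/mol × 0.863 L ÷ 1000 = 0.76 g

fructose 25.37 g; EDTA disodium salt 141.53 mg; hydrochloric acid 11.64 mL; glycerol 67.46 mL; L-arginine hydrochloride 0.76 g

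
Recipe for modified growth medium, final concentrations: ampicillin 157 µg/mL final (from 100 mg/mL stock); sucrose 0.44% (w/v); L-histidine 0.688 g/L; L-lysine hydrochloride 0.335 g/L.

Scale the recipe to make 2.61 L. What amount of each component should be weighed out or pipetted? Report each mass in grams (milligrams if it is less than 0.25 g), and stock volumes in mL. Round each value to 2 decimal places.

Working volume: 2.61 L.
ampicillin: C1V1 = C2V2 → 157 µg/mL × 2610 mL ÷ 100000 µg/mL = 4.10 mL
sucrose: 0.44% w/v = 4.4 g/L → 4.4 × 2.61 L = 11.48 g
L-histidine: 0.688 g/L × 2.61 L = 1.80 g
L-lysine hydrochloride: 0.335 g/L × 2.61 L = 0.87 g

ampicillin 4.10 mL; sucrose 11.48 g; L-histidine 1.80 g; L-lysine hydrochloride 0.87 g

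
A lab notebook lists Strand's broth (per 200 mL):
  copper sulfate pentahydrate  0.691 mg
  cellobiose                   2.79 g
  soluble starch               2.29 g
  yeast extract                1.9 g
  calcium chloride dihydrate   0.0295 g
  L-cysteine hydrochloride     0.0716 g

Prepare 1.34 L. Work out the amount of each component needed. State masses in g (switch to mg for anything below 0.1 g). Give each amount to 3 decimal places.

copper sulfate pentahydrate 4.630 mg; cellobiose 18.693 g; soluble starch 15.343 g; yeast extract 12.730 g; calcium chloride dihydrate 0.198 g; L-cysteine hydrochloride 0.480 g

Scale factor = 1340 mL / 200 mL = 6.7.
copper sulfate pentahydrate: 0.691 mg × (1340 mL / 200 mL) = 4.630 mg
cellobiose: 2.79 g × (1340 mL / 200 mL) = 18.693 g
soluble starch: 2.29 g × (1340 mL / 200 mL) = 15.343 g
yeast extract: 1.9 g × (1340 mL / 200 mL) = 12.730 g
calcium chloride dihydrate: 0.0295 g × (1340 mL / 200 mL) = 0.198 g
L-cysteine hydrochloride: 0.0716 g × (1340 mL / 200 mL) = 0.480 g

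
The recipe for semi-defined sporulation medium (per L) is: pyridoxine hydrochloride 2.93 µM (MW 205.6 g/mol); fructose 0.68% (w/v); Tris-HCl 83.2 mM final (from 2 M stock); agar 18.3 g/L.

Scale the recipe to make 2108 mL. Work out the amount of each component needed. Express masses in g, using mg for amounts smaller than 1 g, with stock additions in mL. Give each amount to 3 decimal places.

Working volume: 2108 mL = 2.108 L.
pyridoxine hydrochloride: 2.93 µmol/L × 205.6 g/mol × 2.108 L ÷ 1000 = 1.270 mg
fructose: 0.68 g per 100 mL × 2108 mL ÷ 100 = 14.334 g
Tris-HCl: C1V1 = C2V2 → 83.2 mM × 2108 mL ÷ 2000 mM = 87.693 mL
agar: 18.3 g/L × 2.108 L = 38.576 g

pyridoxine hydrochloride 1.270 mg; fructose 14.334 g; Tris-HCl 87.693 mL; agar 38.576 g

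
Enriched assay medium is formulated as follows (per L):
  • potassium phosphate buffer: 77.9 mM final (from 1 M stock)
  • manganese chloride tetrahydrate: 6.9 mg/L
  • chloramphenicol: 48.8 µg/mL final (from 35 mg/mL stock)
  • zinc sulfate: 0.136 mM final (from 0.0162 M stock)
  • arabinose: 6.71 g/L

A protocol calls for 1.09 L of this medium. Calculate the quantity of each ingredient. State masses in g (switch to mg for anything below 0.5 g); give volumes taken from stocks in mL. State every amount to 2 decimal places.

Working volume: 1.09 L.
potassium phosphate buffer: C1V1 = C2V2 → 77.9 mM × 1090 mL ÷ 1000 mM = 84.91 mL
manganese chloride tetrahydrate: 6.9 mg/L × 1.09 L = 7.52 mg
chloramphenicol: V = C2·V2/C1 = 48.8 µg/mL × 1090 mL ÷ 35000 µg/mL = 1.52 mL
zinc sulfate: V = C2·V2/C1 = 0.136 mM × 1090 mL ÷ 16.2 mM = 9.15 mL
arabinose: 6.71 g/L × 1.09 L = 7.31 g

potassium phosphate buffer 84.91 mL; manganese chloride tetrahydrate 7.52 mg; chloramphenicol 1.52 mL; zinc sulfate 9.15 mL; arabinose 7.31 g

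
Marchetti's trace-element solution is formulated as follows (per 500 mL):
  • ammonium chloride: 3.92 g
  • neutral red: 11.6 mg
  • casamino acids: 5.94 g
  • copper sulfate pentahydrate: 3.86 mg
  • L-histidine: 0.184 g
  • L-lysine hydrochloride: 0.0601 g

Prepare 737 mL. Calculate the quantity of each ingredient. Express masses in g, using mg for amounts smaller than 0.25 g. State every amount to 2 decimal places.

Ratio of target to recipe volume: 737 / 500 = 1.474.
ammonium chloride: 3.92 g × (737 mL / 500 mL) = 5.78 g
neutral red: 11.6 mg × (737 mL / 500 mL) = 17.10 mg
casamino acids: 5.94 g × (737 mL / 500 mL) = 8.76 g
copper sulfate pentahydrate: 3.86 mg × (737 mL / 500 mL) = 5.69 mg
L-histidine: 0.184 g × (737 mL / 500 mL) = 0.27 g
L-lysine hydrochloride: 0.0601 g × (737 mL / 500 mL) = 0.0885874 g = 88.59 mg

ammonium chloride 5.78 g; neutral red 17.10 mg; casamino acids 8.76 g; copper sulfate pentahydrate 5.69 mg; L-histidine 0.27 g; L-lysine hydrochloride 88.59 mg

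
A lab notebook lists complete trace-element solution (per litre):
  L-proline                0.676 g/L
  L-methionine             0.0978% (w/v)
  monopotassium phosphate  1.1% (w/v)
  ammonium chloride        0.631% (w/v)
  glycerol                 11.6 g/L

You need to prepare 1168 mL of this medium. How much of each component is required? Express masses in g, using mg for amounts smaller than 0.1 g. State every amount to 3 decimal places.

Scale factor relative to 1 L: 1.168.
L-proline: 0.676 g/L × 1.168 L = 0.790 g
L-methionine: 0.0978% w/v = 0.978 g/L → 0.978 × 1.168 L = 1.142 g
monopotassium phosphate: 1.1% w/v = 11 g/L → 11 × 1.168 L = 12.848 g
ammonium chloride: 0.631 g per 100 mL × 1168 mL ÷ 100 = 7.370 g
glycerol: 11.6 g/L × 1.168 L = 13.549 g

L-proline 0.790 g; L-methionine 1.142 g; monopotassium phosphate 12.848 g; ammonium chloride 7.370 g; glycerol 13.549 g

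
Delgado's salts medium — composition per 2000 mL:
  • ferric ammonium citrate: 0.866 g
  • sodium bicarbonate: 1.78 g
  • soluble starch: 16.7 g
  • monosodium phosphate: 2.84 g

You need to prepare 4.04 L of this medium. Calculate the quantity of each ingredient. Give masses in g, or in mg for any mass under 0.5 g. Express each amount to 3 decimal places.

ferric ammonium citrate 1.749 g; sodium bicarbonate 3.596 g; soluble starch 33.734 g; monosodium phosphate 5.737 g

Scale factor = 4040 mL / 2000 mL = 2.02.
ferric ammonium citrate: 0.866 g × (4040 mL / 2000 mL) = 1.749 g
sodium bicarbonate: 1.78 g × (4040 mL / 2000 mL) = 3.596 g
soluble starch: 16.7 g × (4040 mL / 2000 mL) = 33.734 g
monosodium phosphate: 2.84 g × (4040 mL / 2000 mL) = 5.737 g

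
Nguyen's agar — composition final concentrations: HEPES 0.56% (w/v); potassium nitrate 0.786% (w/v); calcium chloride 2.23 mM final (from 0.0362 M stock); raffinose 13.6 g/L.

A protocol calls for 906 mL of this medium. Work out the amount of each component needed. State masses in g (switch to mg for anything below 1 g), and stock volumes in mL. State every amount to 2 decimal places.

Scale factor relative to 1 L: 0.906.
HEPES: 0.56% w/v = 5.6 g/L → 5.6 × 0.906 L = 5.07 g
potassium nitrate: 0.786 g per 100 mL × 906 mL ÷ 100 = 7.12 g
calcium chloride: V = C2·V2/C1 = 2.23 mM × 906 mL ÷ 36.2 mM = 55.81 mL
raffinose: 13.6 g/L × 0.906 L = 12.32 g

HEPES 5.07 g; potassium nitrate 7.12 g; calcium chloride 55.81 mL; raffinose 12.32 g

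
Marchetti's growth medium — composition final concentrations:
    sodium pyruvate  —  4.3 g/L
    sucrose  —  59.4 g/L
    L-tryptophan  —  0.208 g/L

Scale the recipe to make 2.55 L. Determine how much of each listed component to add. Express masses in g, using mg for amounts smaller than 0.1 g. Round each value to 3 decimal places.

Working volume: 2.55 L.
sodium pyruvate: 4.3 g/L × 2.55 L = 10.965 g
sucrose: 59.4 g/L × 2.55 L = 151.470 g
L-tryptophan: 0.208 g/L × 2.55 L = 0.530 g

sodium pyruvate 10.965 g; sucrose 151.470 g; L-tryptophan 0.530 g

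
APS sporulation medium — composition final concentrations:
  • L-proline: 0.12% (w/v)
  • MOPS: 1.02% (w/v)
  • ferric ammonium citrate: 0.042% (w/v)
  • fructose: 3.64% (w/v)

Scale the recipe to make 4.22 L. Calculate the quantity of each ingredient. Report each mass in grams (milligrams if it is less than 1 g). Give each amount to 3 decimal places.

L-proline 5.064 g; MOPS 43.044 g; ferric ammonium citrate 1.772 g; fructose 153.608 g

Scale factor relative to 1 L: 4.22.
L-proline: 0.12 g per 100 mL × 4220 mL ÷ 100 = 5.064 g
MOPS: 1.02 g per 100 mL × 4220 mL ÷ 100 = 43.044 g
ferric ammonium citrate: 0.042 g per 100 mL × 4220 mL ÷ 100 = 1.772 g
fructose: 3.64 g per 100 mL × 4220 mL ÷ 100 = 153.608 g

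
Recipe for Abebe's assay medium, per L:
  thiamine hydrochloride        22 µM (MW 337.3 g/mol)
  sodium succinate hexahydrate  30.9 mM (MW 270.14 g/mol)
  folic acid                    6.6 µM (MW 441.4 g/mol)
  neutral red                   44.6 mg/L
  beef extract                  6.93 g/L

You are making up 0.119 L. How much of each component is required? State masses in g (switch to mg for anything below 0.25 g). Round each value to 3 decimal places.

Scale factor relative to 1 L: 0.119.
thiamine hydrochloride: 22 µmol/L × 337.3 g/mol × 0.119 L ÷ 1000 = 0.883 mg
sodium succinate hexahydrate: 30.9 mmol/L × 270.14 g/mol × 0.119 L ÷ 1000 = 0.993 g
folic acid: 6.6 µmol/L × 441.4 g/mol × 0.119 L ÷ 1000 = 0.347 mg
neutral red: 44.6 mg/L × 0.119 L = 5.307 mg
beef extract: 6.93 g/L × 0.119 L = 0.825 g

thiamine hydrochloride 0.883 mg; sodium succinate hexahydrate 0.993 g; folic acid 0.347 mg; neutral red 5.307 mg; beef extract 0.825 g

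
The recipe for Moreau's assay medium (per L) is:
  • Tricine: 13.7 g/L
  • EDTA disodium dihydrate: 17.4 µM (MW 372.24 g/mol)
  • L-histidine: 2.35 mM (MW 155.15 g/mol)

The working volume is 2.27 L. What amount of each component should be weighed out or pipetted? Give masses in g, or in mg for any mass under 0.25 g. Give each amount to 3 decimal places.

Tricine 31.099 g; EDTA disodium dihydrate 14.703 mg; L-histidine 0.828 g

Working volume: 2.27 L.
Tricine: 13.7 g/L × 2.27 L = 31.099 g
EDTA disodium dihydrate: 17.4 µmol/L × 372.24 g/mol × 2.27 L ÷ 1000 = 14.703 mg
L-histidine: 2.35 mmol/L × 155.15 g/mol × 2.27 L ÷ 1000 = 0.828 g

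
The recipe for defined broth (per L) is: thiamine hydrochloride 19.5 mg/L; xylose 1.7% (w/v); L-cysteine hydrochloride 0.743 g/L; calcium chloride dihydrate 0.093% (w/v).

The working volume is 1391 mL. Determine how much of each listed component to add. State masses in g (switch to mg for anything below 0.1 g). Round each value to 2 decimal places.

thiamine hydrochloride 27.12 mg; xylose 23.65 g; L-cysteine hydrochloride 1.03 g; calcium chloride dihydrate 1.29 g

Working volume: 1391 mL = 1.391 L.
thiamine hydrochloride: 19.5 mg/L × 1.391 L = 27.12 mg
xylose: 1.7 g per 100 mL × 1391 mL ÷ 100 = 23.65 g
L-cysteine hydrochloride: 0.743 g/L × 1.391 L = 1.03 g
calcium chloride dihydrate: 0.093 g per 100 mL × 1391 mL ÷ 100 = 1.29 g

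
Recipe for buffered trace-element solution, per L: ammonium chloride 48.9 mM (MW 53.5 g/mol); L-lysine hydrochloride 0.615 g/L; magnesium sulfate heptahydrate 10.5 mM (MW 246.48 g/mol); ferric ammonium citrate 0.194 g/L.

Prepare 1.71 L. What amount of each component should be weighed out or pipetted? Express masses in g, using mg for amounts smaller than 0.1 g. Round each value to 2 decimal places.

Working volume: 1.71 L.
ammonium chloride: 48.9 mmol/L × 53.5 g/mol × 1.71 L ÷ 1000 = 4.47 g
L-lysine hydrochloride: 0.615 g/L × 1.71 L = 1.05 g
magnesium sulfate heptahydrate: 10.5 mmol/L × 246.48 g/mol × 1.71 L ÷ 1000 = 4.43 g
ferric ammonium citrate: 0.194 g/L × 1.71 L = 0.33 g

ammonium chloride 4.47 g; L-lysine hydrochloride 1.05 g; magnesium sulfate heptahydrate 4.43 g; ferric ammonium citrate 0.33 g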